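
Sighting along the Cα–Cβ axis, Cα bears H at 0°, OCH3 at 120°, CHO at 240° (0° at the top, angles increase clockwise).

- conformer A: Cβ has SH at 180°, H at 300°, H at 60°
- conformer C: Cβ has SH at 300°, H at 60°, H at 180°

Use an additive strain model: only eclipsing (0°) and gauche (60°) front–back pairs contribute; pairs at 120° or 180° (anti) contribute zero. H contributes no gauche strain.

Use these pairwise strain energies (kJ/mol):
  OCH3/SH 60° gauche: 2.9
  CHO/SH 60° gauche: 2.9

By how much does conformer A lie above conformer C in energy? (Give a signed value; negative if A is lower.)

+2.9 kJ/mol

A is staggered. OCH3 at 120° is gauche with SH at 180° (2.9); CHO at 240° is gauche with SH at 180° (2.9). Total 5.8 kJ/mol.
C is staggered. CHO at 240° is gauche with SH at 300° (2.9). Total 2.9 kJ/mol.
E(A) − E(C) = 5.8 − 2.9 = +2.9 kJ/mol.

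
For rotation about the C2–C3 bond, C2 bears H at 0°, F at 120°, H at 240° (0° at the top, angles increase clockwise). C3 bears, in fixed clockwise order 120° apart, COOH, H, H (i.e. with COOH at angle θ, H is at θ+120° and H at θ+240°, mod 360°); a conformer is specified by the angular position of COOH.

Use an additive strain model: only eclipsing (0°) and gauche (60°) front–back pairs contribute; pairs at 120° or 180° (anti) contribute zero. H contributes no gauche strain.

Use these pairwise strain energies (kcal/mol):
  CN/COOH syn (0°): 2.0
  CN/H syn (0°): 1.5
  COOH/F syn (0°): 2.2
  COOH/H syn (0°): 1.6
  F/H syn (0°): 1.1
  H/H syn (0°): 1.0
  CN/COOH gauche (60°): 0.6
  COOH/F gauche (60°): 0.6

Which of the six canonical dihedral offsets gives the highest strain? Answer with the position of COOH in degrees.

COOH at 0° (eclipsed): H–COOH eclipsed, F–H eclipsed, H–H eclipsed; 1.6 + 1.1 + 1.0 = 3.7 kcal/mol.
COOH at 60° (staggered): F–COOH gauche; 0.6 = 0.6 kcal/mol.
COOH at 120° (eclipsed): H–H eclipsed, F–COOH eclipsed, H–H eclipsed; 1.0 + 2.2 + 1.0 = 4.2 kcal/mol.
COOH at 180° (staggered): F–COOH gauche; 0.6 = 0.6 kcal/mol.
COOH at 240° (eclipsed): H–H eclipsed, F–H eclipsed, H–COOH eclipsed; 1.0 + 1.1 + 1.6 = 3.7 kcal/mol.
COOH at 300° (staggered): no non-H gauche contacts → 0.0 kcal/mol.
The maximum (4.2 kcal/mol) occurs with COOH at 120°.

120°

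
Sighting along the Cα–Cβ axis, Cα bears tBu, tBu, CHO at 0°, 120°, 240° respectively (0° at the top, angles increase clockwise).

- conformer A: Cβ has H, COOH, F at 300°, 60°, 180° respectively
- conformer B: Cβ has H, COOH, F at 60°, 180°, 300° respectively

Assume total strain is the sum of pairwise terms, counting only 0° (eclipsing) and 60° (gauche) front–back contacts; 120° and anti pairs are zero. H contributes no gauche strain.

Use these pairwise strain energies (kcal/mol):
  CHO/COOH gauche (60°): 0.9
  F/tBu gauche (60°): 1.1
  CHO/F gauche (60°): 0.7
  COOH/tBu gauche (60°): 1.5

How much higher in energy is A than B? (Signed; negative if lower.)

A (staggered): tBu–COOH gauche, tBu–COOH gauche, tBu–F gauche, CHO–F gauche; 1.5 + 1.5 + 1.1 + 0.7 = 4.8 kcal/mol.
B (staggered): tBu–F gauche, tBu–COOH gauche, CHO–COOH gauche, CHO–F gauche; 1.1 + 1.5 + 0.9 + 0.7 = 4.2 kcal/mol.
E(A) − E(B) = 4.8 − 4.2 = +0.6 kcal/mol.

+0.6 kcal/mol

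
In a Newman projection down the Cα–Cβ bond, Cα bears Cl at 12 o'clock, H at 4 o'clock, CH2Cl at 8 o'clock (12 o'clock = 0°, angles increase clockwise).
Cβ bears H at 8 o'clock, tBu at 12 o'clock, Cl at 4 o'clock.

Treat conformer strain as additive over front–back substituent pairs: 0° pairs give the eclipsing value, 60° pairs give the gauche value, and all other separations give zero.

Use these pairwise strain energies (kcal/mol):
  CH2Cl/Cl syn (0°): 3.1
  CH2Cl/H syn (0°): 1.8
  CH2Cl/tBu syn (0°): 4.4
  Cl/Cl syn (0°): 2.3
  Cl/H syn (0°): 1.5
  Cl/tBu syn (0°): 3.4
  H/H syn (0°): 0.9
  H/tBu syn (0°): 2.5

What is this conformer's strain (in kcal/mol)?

6.7 kcal/mol

This conformer is eclipsed. Cl at 0° is eclipsed with tBu at 0° (3.4); H at 120° is eclipsed with Cl at 120° (1.5); CH2Cl at 240° is eclipsed with H at 240° (1.8). Total 6.7 kcal/mol.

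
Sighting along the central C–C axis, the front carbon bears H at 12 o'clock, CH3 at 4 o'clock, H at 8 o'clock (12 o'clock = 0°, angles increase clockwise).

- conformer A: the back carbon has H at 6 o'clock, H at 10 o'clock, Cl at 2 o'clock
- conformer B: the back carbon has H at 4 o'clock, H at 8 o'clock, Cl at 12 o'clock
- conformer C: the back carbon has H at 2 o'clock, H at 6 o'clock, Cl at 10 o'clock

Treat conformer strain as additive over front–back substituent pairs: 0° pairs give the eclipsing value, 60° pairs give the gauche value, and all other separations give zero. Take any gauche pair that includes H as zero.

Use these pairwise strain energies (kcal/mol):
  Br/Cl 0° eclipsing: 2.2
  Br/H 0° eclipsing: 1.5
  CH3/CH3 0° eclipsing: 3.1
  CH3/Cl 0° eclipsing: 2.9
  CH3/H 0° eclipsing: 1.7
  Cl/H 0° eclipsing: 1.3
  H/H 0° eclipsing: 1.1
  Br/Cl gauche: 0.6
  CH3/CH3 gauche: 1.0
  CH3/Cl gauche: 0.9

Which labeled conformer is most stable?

C

A (staggered): CH3(120°)/Cl(60°) gauche 0.9 → 0.9 kcal/mol.
B (eclipsed): H(0°)/Cl(0°) eclipsed 1.3; CH3(120°)/H(120°) eclipsed 1.7; H(240°)/H(240°) eclipsed 1.1 → 4.1 kcal/mol.
C (staggered): no non-H gauche contacts → 0.0 kcal/mol.
C has the lowest total (0.0 kcal/mol).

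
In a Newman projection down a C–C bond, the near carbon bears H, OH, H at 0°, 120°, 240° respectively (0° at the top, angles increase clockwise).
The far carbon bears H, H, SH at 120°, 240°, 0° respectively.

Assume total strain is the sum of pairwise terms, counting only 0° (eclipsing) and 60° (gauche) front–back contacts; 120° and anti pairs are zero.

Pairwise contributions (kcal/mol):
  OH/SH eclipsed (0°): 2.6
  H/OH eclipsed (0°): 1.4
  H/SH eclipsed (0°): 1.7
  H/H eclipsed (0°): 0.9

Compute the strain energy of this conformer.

4.0 kcal/mol

This conformer (eclipsed): H–SH eclipsed, OH–H eclipsed, H–H eclipsed; 1.7 + 1.4 + 0.9 = 4.0 kcal/mol.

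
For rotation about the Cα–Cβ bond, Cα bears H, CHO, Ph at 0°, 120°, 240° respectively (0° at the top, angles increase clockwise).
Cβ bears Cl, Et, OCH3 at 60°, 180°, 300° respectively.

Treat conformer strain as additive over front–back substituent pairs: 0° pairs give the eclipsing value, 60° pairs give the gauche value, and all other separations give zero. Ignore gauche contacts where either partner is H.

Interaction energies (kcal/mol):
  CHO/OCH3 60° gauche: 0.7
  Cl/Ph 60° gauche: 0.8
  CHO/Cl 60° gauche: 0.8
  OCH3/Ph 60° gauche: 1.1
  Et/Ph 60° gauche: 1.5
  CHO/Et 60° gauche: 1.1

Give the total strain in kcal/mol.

4.5 kcal/mol

This conformer (staggered): CHO(120°)/Cl(60°) gauche 0.8; CHO(120°)/Et(180°) gauche 1.1; Ph(240°)/Et(180°) gauche 1.5; Ph(240°)/OCH3(300°) gauche 1.1 → 4.5 kcal/mol.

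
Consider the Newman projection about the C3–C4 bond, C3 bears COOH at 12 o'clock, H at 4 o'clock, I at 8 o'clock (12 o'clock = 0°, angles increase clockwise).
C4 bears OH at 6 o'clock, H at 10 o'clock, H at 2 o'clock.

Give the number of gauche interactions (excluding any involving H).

1

Non-H gauche pairs: I(240°)/OH(180°) — 1 interaction.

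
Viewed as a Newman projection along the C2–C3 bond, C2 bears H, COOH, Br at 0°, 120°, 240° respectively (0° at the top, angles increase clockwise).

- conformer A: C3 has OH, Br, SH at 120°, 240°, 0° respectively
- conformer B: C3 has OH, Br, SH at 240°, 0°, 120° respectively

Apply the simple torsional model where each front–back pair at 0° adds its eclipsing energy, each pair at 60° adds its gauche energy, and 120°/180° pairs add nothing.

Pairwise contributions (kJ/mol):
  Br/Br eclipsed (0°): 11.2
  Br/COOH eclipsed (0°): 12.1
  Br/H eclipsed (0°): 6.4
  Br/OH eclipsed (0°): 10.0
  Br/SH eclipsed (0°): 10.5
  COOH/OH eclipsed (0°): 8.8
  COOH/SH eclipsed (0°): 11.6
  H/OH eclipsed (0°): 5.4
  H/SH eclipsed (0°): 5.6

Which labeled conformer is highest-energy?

A (eclipsed): H–SH eclipsed, COOH–OH eclipsed, Br–Br eclipsed; 5.6 + 8.8 + 11.2 = 25.6 kJ/mol.
B (eclipsed): H–Br eclipsed, COOH–SH eclipsed, Br–OH eclipsed; 6.4 + 11.6 + 10.0 = 28.0 kJ/mol.
B has the highest total (28.0 kJ/mol).

B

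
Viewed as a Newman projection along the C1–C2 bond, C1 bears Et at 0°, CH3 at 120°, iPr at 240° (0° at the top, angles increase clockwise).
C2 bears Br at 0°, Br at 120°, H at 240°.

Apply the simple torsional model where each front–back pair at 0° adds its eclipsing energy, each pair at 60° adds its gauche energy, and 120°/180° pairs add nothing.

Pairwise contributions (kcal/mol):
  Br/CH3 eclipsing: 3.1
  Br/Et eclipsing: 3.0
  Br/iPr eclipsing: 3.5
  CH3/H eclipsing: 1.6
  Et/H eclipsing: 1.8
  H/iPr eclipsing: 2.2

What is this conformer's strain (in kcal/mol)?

This conformer (eclipsed): Et–Br eclipsed, CH3–Br eclipsed, iPr–H eclipsed; 3.0 + 3.1 + 2.2 = 8.3 kcal/mol.

8.3 kcal/mol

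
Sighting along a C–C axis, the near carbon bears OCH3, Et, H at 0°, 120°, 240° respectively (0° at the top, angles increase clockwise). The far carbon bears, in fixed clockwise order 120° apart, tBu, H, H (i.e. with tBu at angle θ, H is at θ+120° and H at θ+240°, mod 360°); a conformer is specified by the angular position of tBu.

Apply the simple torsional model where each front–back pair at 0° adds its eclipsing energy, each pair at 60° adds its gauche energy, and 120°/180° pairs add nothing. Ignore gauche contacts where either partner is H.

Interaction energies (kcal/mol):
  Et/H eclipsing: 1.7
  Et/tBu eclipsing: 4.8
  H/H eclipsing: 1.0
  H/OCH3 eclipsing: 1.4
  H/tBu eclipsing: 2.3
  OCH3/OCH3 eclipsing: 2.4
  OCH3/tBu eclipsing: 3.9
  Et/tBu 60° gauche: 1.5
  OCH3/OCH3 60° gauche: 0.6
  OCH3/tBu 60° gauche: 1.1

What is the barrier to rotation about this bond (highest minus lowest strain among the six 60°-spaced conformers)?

6.1 kcal/mol

tBu at 0° (eclipsed): OCH3(0°)/tBu(0°) eclipsed 3.9; Et(120°)/H(120°) eclipsed 1.7; H(240°)/H(240°) eclipsed 1.0 → 6.6 kcal/mol.
tBu at 60° (staggered): OCH3(0°)/tBu(60°) gauche 1.1; Et(120°)/tBu(60°) gauche 1.5 → 2.6 kcal/mol.
tBu at 120° (eclipsed): OCH3(0°)/H(0°) eclipsed 1.4; Et(120°)/tBu(120°) eclipsed 4.8; H(240°)/H(240°) eclipsed 1.0 → 7.2 kcal/mol.
tBu at 180° (staggered): Et(120°)/tBu(180°) gauche 1.5 → 1.5 kcal/mol.
tBu at 240° (eclipsed): OCH3(0°)/H(0°) eclipsed 1.4; Et(120°)/H(120°) eclipsed 1.7; H(240°)/tBu(240°) eclipsed 2.3 → 5.4 kcal/mol.
tBu at 300° (staggered): OCH3(0°)/tBu(300°) gauche 1.1 → 1.1 kcal/mol.
Max at 120° (7.2 kcal/mol), min at 300° (1.1 kcal/mol); barrier = 6.1 kcal/mol.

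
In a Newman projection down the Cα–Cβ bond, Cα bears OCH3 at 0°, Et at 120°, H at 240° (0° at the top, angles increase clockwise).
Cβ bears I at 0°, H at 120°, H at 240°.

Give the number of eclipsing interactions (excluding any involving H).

1

Non-H eclipsing pairs: OCH3(0°)/I(0°) — 1 interaction.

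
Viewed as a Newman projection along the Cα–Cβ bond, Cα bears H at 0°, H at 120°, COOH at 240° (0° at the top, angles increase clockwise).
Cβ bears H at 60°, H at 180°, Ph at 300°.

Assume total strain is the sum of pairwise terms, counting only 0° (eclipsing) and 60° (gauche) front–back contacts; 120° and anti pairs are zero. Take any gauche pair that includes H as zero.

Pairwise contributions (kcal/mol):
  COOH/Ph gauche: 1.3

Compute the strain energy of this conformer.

This conformer (staggered): COOH(240°)/Ph(300°) gauche 1.3 → 1.3 kcal/mol.

1.3 kcal/mol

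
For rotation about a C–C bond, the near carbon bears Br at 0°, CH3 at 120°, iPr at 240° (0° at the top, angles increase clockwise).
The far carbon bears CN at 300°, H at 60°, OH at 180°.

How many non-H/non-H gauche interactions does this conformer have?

4

Non-H gauche pairs: Br(0°)/CN(300°); CH3(120°)/OH(180°); iPr(240°)/CN(300°); iPr(240°)/OH(180°) — 4 interactions.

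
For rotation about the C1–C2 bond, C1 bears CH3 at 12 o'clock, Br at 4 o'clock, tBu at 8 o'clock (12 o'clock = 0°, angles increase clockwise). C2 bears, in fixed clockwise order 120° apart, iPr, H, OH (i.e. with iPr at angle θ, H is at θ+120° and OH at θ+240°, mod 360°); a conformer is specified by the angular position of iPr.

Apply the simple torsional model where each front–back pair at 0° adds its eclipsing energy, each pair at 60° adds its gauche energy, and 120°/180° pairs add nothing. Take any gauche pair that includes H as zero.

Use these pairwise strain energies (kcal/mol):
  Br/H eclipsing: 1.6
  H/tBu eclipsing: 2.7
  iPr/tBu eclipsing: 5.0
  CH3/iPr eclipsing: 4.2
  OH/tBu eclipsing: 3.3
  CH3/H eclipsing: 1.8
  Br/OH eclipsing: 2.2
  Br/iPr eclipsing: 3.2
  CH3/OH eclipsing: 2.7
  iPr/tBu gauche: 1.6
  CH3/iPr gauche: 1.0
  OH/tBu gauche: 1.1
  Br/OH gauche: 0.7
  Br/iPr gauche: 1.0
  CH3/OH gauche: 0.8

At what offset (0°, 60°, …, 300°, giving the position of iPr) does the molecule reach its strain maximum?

iPr at 0° is eclipsed. CH3 at 0° is eclipsed with iPr at 0° (4.2); Br at 120° is eclipsed with H at 120° (1.6); tBu at 240° is eclipsed with OH at 240° (3.3). Total 9.1 kcal/mol.
iPr at 60° is staggered. CH3 at 0° is gauche with iPr at 60° (1.0); CH3 at 0° is gauche with OH at 300° (0.8); Br at 120° is gauche with iPr at 60° (1.0); tBu at 240° is gauche with OH at 300° (1.1). Total 3.9 kcal/mol.
iPr at 120° is eclipsed. CH3 at 0° is eclipsed with OH at 0° (2.7); Br at 120° is eclipsed with iPr at 120° (3.2); tBu at 240° is eclipsed with H at 240° (2.7). Total 8.6 kcal/mol.
iPr at 180° is staggered. CH3 at 0° is gauche with OH at 60° (0.8); Br at 120° is gauche with iPr at 180° (1.0); Br at 120° is gauche with OH at 60° (0.7); tBu at 240° is gauche with iPr at 180° (1.6). Total 4.1 kcal/mol.
iPr at 240° is eclipsed. CH3 at 0° is eclipsed with H at 0° (1.8); Br at 120° is eclipsed with OH at 120° (2.2); tBu at 240° is eclipsed with iPr at 240° (5.0). Total 9.0 kcal/mol.
iPr at 300° is staggered. CH3 at 0° is gauche with iPr at 300° (1.0); Br at 120° is gauche with OH at 180° (0.7); tBu at 240° is gauche with iPr at 300° (1.6); tBu at 240° is gauche with OH at 180° (1.1). Total 4.4 kcal/mol.
The maximum (9.1 kcal/mol) occurs with iPr at 0°.

0°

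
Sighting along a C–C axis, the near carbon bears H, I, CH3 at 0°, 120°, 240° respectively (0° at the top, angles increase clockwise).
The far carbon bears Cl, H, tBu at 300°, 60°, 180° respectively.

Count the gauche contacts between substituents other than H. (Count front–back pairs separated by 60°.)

3

Non-H gauche pairs: I(120°)/tBu(180°); CH3(240°)/Cl(300°); CH3(240°)/tBu(180°) — 3 interactions.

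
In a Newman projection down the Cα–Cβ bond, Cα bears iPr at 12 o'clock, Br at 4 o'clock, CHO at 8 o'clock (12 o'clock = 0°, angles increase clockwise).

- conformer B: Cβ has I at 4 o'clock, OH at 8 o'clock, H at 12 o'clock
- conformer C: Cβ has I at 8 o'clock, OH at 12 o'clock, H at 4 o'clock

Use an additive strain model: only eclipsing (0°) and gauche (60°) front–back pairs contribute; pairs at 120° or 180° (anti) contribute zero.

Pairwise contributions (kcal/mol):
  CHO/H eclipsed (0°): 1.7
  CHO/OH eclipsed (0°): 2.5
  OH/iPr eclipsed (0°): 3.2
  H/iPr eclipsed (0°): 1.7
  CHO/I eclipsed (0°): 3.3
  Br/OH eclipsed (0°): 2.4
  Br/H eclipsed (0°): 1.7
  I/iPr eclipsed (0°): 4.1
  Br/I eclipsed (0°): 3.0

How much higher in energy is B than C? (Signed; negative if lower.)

-1.0 kcal/mol

B (eclipsed): iPr(0°)/H(0°) eclipsed 1.7; Br(120°)/I(120°) eclipsed 3.0; CHO(240°)/OH(240°) eclipsed 2.5 → 7.2 kcal/mol.
C (eclipsed): iPr(0°)/OH(0°) eclipsed 3.2; Br(120°)/H(120°) eclipsed 1.7; CHO(240°)/I(240°) eclipsed 3.3 → 8.2 kcal/mol.
E(B) − E(C) = 7.2 − 8.2 = -1.0 kcal/mol.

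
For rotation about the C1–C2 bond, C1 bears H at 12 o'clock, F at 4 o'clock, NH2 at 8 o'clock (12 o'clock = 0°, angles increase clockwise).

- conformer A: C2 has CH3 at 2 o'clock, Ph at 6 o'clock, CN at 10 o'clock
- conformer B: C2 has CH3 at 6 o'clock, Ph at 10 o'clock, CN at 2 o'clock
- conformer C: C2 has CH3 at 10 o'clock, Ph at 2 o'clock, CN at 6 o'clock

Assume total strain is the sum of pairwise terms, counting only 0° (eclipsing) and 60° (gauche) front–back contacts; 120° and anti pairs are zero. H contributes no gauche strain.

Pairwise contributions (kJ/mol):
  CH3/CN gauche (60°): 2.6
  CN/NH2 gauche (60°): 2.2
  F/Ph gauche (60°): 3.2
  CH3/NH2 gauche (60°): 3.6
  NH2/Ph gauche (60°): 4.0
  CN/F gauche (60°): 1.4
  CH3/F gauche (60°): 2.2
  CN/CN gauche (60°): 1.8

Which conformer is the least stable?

A (staggered): F(120°)/CH3(60°) gauche 2.2; F(120°)/Ph(180°) gauche 3.2; NH2(240°)/Ph(180°) gauche 4.0; NH2(240°)/CN(300°) gauche 2.2 → 11.6 kJ/mol.
B (staggered): F(120°)/CH3(180°) gauche 2.2; F(120°)/CN(60°) gauche 1.4; NH2(240°)/CH3(180°) gauche 3.6; NH2(240°)/Ph(300°) gauche 4.0 → 11.2 kJ/mol.
C (staggered): F(120°)/Ph(60°) gauche 3.2; F(120°)/CN(180°) gauche 1.4; NH2(240°)/CH3(300°) gauche 3.6; NH2(240°)/CN(180°) gauche 2.2 → 10.4 kJ/mol.
A has the highest total (11.6 kJ/mol).

A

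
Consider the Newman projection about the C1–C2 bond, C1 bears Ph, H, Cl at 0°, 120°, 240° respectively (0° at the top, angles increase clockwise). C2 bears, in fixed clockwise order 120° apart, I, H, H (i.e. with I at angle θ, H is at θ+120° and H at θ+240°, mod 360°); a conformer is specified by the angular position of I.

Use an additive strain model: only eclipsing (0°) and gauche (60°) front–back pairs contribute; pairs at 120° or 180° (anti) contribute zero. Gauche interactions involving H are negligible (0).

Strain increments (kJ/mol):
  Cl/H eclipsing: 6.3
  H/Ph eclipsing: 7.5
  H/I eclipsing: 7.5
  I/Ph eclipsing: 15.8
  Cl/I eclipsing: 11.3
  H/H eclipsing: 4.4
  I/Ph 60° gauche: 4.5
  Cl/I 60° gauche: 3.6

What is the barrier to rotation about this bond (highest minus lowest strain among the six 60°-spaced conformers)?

I at 0° is eclipsed. Ph at 0° is eclipsed with I at 0° (15.8); H at 120° is eclipsed with H at 120° (4.4); Cl at 240° is eclipsed with H at 240° (6.3). Total 26.5 kJ/mol.
I at 60° is staggered. Ph at 0° is gauche with I at 60° (4.5). Total 4.5 kJ/mol.
I at 120° is eclipsed. Ph at 0° is eclipsed with H at 0° (7.5); H at 120° is eclipsed with I at 120° (7.5); Cl at 240° is eclipsed with H at 240° (6.3). Total 21.3 kJ/mol.
I at 180° is staggered. Cl at 240° is gauche with I at 180° (3.6). Total 3.6 kJ/mol.
I at 240° is eclipsed. Ph at 0° is eclipsed with H at 0° (7.5); H at 120° is eclipsed with H at 120° (4.4); Cl at 240° is eclipsed with I at 240° (11.3). Total 23.2 kJ/mol.
I at 300° is staggered. Ph at 0° is gauche with I at 300° (4.5); Cl at 240° is gauche with I at 300° (3.6). Total 8.1 kJ/mol.
Max at 0° (26.5 kJ/mol), min at 180° (3.6 kJ/mol); barrier = 22.9 kJ/mol.

22.9 kJ/mol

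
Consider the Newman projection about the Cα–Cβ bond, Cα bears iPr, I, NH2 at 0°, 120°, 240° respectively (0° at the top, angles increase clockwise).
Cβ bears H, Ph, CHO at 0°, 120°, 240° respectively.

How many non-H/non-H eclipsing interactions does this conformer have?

Non-H eclipsing pairs: I(120°)/Ph(120°); NH2(240°)/CHO(240°) — 2 interactions.

2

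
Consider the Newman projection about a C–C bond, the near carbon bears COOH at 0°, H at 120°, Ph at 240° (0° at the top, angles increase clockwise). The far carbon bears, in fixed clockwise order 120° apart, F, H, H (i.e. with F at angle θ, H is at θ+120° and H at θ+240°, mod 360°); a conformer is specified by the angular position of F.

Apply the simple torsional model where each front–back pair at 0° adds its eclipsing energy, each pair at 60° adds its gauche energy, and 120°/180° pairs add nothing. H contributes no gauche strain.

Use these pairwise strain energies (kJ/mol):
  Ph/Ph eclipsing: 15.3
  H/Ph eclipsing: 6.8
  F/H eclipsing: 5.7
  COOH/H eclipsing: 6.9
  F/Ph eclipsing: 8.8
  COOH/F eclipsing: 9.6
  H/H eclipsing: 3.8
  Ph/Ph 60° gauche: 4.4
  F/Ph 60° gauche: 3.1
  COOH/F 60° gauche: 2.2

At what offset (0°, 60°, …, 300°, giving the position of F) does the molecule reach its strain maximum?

F at 0° is eclipsed. COOH at 0° is eclipsed with F at 0° (9.6); H at 120° is eclipsed with H at 120° (3.8); Ph at 240° is eclipsed with H at 240° (6.8). Total 20.2 kJ/mol.
F at 60° is staggered. COOH at 0° is gauche with F at 60° (2.2). Total 2.2 kJ/mol.
F at 120° is eclipsed. COOH at 0° is eclipsed with H at 0° (6.9); H at 120° is eclipsed with F at 120° (5.7); Ph at 240° is eclipsed with H at 240° (6.8). Total 19.4 kJ/mol.
F at 180° is staggered. Ph at 240° is gauche with F at 180° (3.1). Total 3.1 kJ/mol.
F at 240° is eclipsed. COOH at 0° is eclipsed with H at 0° (6.9); H at 120° is eclipsed with H at 120° (3.8); Ph at 240° is eclipsed with F at 240° (8.8). Total 19.5 kJ/mol.
F at 300° is staggered. COOH at 0° is gauche with F at 300° (2.2); Ph at 240° is gauche with F at 300° (3.1). Total 5.3 kJ/mol.
The maximum (20.2 kJ/mol) occurs with F at 0°.

0°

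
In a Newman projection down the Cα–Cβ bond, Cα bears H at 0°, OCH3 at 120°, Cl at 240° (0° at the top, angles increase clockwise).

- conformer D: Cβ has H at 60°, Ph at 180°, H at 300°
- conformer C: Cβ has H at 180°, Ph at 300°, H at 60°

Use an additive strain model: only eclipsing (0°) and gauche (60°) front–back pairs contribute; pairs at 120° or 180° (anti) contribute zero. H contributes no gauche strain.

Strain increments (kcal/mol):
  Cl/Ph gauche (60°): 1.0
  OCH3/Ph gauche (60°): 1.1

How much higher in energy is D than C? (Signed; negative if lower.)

D (staggered): OCH3–Ph gauche, Cl–Ph gauche; 1.1 + 1.0 = 2.1 kcal/mol.
C (staggered): Cl–Ph gauche; 1.0 = 1.0 kcal/mol.
E(D) − E(C) = 2.1 − 1.0 = +1.1 kcal/mol.

+1.1 kcal/mol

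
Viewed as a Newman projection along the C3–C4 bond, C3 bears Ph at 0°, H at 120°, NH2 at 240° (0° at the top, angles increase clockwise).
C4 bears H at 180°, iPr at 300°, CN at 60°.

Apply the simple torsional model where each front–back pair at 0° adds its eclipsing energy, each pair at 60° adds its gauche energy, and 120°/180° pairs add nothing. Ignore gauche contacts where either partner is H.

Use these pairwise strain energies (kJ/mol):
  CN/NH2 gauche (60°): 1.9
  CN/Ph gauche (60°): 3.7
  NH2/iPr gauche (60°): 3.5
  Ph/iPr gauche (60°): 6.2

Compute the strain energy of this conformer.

13.4 kJ/mol

This conformer (staggered): Ph(0°)/iPr(300°) gauche 6.2; Ph(0°)/CN(60°) gauche 3.7; NH2(240°)/iPr(300°) gauche 3.5 → 13.4 kJ/mol.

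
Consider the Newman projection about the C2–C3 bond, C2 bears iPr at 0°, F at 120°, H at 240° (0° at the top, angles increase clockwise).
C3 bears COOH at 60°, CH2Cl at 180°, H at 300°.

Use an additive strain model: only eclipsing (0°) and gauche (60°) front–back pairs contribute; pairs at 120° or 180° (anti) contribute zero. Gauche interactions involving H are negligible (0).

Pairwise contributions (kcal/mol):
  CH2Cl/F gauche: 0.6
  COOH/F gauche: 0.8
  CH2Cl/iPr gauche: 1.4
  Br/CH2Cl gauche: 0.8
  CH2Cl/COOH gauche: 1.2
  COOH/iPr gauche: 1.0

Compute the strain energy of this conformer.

This conformer (staggered): iPr–COOH gauche, F–COOH gauche, F–CH2Cl gauche; 1.0 + 0.8 + 0.6 = 2.4 kcal/mol.

2.4 kcal/mol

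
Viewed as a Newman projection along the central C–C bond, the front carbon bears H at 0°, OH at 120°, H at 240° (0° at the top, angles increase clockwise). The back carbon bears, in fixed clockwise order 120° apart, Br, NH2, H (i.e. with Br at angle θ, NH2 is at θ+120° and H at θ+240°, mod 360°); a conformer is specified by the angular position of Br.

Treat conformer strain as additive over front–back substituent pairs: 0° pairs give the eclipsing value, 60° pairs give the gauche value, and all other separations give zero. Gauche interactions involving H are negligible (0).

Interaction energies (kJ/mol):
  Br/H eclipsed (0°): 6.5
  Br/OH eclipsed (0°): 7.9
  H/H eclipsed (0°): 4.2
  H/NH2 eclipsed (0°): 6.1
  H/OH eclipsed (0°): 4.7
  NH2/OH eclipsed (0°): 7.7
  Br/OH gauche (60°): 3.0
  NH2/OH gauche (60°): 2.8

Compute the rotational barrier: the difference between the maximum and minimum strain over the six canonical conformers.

Br at 0° (eclipsed): H–Br eclipsed, OH–NH2 eclipsed, H–H eclipsed; 6.5 + 7.7 + 4.2 = 18.4 kJ/mol.
Br at 60° (staggered): OH–Br gauche, OH–NH2 gauche; 3.0 + 2.8 = 5.8 kJ/mol.
Br at 120° (eclipsed): H–H eclipsed, OH–Br eclipsed, H–NH2 eclipsed; 4.2 + 7.9 + 6.1 = 18.2 kJ/mol.
Br at 180° (staggered): OH–Br gauche; 3.0 = 3.0 kJ/mol.
Br at 240° (eclipsed): H–NH2 eclipsed, OH–H eclipsed, H–Br eclipsed; 6.1 + 4.7 + 6.5 = 17.3 kJ/mol.
Br at 300° (staggered): OH–NH2 gauche; 2.8 = 2.8 kJ/mol.
Max at 0° (18.4 kJ/mol), min at 300° (2.8 kJ/mol); barrier = 15.6 kJ/mol.

15.6 kJ/mol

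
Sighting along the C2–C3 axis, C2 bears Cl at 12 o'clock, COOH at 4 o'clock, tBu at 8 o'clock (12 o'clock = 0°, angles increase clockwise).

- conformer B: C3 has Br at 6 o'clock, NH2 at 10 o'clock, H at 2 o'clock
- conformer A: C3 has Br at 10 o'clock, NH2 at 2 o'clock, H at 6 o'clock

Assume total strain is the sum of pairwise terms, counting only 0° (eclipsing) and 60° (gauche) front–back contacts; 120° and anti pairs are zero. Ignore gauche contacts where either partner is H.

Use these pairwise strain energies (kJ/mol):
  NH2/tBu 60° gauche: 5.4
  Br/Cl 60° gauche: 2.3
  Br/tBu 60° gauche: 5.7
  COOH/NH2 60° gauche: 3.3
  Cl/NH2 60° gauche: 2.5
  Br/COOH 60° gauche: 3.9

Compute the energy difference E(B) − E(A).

B is staggered. Cl at 0° is gauche with NH2 at 300° (2.5); COOH at 120° is gauche with Br at 180° (3.9); tBu at 240° is gauche with Br at 180° (5.7); tBu at 240° is gauche with NH2 at 300° (5.4). Total 17.5 kJ/mol.
A is staggered. Cl at 0° is gauche with Br at 300° (2.3); Cl at 0° is gauche with NH2 at 60° (2.5); COOH at 120° is gauche with NH2 at 60° (3.3); tBu at 240° is gauche with Br at 300° (5.7). Total 13.8 kJ/mol.
E(B) − E(A) = 17.5 − 13.8 = +3.7 kJ/mol.

+3.7 kJ/mol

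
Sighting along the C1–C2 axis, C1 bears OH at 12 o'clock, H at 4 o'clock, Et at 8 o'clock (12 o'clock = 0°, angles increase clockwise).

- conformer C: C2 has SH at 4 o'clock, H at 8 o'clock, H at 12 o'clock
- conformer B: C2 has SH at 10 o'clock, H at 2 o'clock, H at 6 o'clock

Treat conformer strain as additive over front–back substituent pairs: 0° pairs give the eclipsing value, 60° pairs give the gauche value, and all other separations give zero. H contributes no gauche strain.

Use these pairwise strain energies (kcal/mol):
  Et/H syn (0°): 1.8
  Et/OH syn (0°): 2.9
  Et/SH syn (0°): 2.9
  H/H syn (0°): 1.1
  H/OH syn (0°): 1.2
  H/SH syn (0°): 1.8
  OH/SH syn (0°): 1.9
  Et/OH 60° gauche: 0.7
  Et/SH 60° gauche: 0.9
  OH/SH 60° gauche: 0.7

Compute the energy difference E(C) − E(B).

+3.2 kcal/mol

C (eclipsed): OH(0°)/H(0°) eclipsed 1.2; H(120°)/SH(120°) eclipsed 1.8; Et(240°)/H(240°) eclipsed 1.8 → 4.8 kcal/mol.
B (staggered): OH(0°)/SH(300°) gauche 0.7; Et(240°)/SH(300°) gauche 0.9 → 1.6 kcal/mol.
E(C) − E(B) = 4.8 − 1.6 = +3.2 kcal/mol.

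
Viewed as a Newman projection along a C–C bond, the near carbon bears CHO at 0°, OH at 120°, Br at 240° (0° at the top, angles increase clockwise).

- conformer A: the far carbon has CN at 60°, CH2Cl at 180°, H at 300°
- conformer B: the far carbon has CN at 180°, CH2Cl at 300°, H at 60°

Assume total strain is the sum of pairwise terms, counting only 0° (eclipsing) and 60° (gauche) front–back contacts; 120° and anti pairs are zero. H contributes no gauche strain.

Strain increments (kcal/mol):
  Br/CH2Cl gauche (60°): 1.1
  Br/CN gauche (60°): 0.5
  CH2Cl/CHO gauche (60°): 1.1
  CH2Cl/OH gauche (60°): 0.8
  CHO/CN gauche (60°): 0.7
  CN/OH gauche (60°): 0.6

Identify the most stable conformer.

A (staggered): CHO–CN gauche, OH–CN gauche, OH–CH2Cl gauche, Br–CH2Cl gauche; 0.7 + 0.6 + 0.8 + 1.1 = 3.2 kcal/mol.
B (staggered): CHO–CH2Cl gauche, OH–CN gauche, Br–CN gauche, Br–CH2Cl gauche; 1.1 + 0.6 + 0.5 + 1.1 = 3.3 kcal/mol.
A has the lowest total (3.2 kcal/mol).

A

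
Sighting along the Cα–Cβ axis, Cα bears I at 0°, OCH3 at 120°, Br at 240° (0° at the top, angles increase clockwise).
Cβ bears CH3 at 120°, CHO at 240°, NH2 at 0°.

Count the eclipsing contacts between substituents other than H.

Non-H eclipsing pairs: I(0°)/NH2(0°); OCH3(120°)/CH3(120°); Br(240°)/CHO(240°) — 3 interactions.

3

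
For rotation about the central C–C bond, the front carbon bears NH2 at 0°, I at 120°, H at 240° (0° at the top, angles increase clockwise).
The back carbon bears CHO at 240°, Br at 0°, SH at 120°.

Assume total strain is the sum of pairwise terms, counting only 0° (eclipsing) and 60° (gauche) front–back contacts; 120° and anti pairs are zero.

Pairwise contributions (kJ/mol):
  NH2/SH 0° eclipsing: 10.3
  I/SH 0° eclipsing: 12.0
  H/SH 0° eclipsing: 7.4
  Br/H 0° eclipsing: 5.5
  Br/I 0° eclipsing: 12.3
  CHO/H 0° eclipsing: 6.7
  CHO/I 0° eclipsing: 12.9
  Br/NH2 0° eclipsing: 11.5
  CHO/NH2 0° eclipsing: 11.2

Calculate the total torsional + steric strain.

30.2 kJ/mol

This conformer (eclipsed): NH2(0°)/Br(0°) eclipsed 11.5; I(120°)/SH(120°) eclipsed 12.0; H(240°)/CHO(240°) eclipsed 6.7 → 30.2 kJ/mol.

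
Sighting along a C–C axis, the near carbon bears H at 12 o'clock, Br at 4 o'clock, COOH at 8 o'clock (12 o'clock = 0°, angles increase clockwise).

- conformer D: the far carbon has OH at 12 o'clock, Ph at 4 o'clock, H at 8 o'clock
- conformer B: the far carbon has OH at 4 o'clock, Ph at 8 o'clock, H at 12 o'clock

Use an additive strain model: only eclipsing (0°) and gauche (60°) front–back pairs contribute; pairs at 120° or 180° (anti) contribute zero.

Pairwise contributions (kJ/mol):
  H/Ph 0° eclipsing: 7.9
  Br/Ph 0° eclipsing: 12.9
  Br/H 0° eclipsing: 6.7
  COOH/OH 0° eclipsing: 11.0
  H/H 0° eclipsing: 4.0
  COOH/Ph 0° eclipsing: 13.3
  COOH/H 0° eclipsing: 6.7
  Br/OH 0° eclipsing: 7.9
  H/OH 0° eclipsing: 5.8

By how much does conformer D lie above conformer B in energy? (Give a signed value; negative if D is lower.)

+0.2 kJ/mol

D (eclipsed): H–OH eclipsed, Br–Ph eclipsed, COOH–H eclipsed; 5.8 + 12.9 + 6.7 = 25.4 kJ/mol.
B (eclipsed): H–H eclipsed, Br–OH eclipsed, COOH–Ph eclipsed; 4.0 + 7.9 + 13.3 = 25.2 kJ/mol.
E(D) − E(B) = 25.4 − 25.2 = +0.2 kJ/mol.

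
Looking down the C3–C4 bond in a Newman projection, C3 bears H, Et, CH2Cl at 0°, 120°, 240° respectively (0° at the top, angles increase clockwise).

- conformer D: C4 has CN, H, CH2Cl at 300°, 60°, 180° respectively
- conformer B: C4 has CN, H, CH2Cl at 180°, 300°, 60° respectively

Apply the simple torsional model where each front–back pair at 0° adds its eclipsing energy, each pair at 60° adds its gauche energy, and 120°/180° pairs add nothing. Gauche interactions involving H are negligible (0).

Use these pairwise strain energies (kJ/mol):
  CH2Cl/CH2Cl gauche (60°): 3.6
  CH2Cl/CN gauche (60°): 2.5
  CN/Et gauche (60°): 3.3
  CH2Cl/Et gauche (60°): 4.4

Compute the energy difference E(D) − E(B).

+0.3 kJ/mol

D (staggered): Et(120°)/CH2Cl(180°) gauche 4.4; CH2Cl(240°)/CN(300°) gauche 2.5; CH2Cl(240°)/CH2Cl(180°) gauche 3.6 → 10.5 kJ/mol.
B (staggered): Et(120°)/CN(180°) gauche 3.3; Et(120°)/CH2Cl(60°) gauche 4.4; CH2Cl(240°)/CN(180°) gauche 2.5 → 10.2 kJ/mol.
E(D) − E(B) = 10.5 − 10.2 = +0.3 kJ/mol.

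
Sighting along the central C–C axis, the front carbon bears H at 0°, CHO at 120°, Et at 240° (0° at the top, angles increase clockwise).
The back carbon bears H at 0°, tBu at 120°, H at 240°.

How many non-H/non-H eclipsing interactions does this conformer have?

Non-H eclipsing pairs: CHO(120°)/tBu(120°) — 1 interaction.

1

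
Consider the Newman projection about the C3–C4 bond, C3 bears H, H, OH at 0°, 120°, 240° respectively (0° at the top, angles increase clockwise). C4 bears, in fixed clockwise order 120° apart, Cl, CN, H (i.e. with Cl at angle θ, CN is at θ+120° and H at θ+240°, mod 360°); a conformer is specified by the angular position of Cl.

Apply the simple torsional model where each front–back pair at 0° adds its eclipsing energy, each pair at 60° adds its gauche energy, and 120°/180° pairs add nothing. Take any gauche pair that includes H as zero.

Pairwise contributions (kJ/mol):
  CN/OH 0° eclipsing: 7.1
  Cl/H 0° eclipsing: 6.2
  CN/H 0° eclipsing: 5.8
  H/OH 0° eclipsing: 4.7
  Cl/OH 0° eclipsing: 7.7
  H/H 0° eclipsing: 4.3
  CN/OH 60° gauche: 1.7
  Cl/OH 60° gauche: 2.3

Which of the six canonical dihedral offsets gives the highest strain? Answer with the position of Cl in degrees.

240°

Cl at 0° (eclipsed): H(0°)/Cl(0°) eclipsed 6.2; H(120°)/CN(120°) eclipsed 5.8; OH(240°)/H(240°) eclipsed 4.7 → 16.7 kJ/mol.
Cl at 60° (staggered): OH(240°)/CN(180°) gauche 1.7 → 1.7 kJ/mol.
Cl at 120° (eclipsed): H(0°)/H(0°) eclipsed 4.3; H(120°)/Cl(120°) eclipsed 6.2; OH(240°)/CN(240°) eclipsed 7.1 → 17.6 kJ/mol.
Cl at 180° (staggered): OH(240°)/Cl(180°) gauche 2.3; OH(240°)/CN(300°) gauche 1.7 → 4.0 kJ/mol.
Cl at 240° (eclipsed): H(0°)/CN(0°) eclipsed 5.8; H(120°)/H(120°) eclipsed 4.3; OH(240°)/Cl(240°) eclipsed 7.7 → 17.8 kJ/mol.
Cl at 300° (staggered): OH(240°)/Cl(300°) gauche 2.3 → 2.3 kJ/mol.
The maximum (17.8 kJ/mol) occurs with Cl at 240°.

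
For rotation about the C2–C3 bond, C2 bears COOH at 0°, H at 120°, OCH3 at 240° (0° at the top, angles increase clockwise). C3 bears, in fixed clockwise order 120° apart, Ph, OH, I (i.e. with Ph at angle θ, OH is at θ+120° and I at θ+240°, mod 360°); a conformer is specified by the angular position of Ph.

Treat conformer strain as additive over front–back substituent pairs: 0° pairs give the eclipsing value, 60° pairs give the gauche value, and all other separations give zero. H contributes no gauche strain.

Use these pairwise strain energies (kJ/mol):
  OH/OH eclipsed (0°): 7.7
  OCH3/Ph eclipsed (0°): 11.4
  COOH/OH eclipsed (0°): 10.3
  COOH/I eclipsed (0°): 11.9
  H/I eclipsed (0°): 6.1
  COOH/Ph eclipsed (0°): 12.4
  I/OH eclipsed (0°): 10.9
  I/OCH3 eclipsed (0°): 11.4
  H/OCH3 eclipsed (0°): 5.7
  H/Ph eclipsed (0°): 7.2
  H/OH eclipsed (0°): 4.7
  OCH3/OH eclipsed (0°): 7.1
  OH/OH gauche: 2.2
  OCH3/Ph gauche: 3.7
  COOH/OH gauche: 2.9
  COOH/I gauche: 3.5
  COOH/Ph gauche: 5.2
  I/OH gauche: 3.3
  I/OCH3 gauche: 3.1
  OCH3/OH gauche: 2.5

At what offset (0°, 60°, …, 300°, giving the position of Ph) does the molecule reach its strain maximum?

Ph at 0° is eclipsed. COOH at 0° is eclipsed with Ph at 0° (12.4); H at 120° is eclipsed with OH at 120° (4.7); OCH3 at 240° is eclipsed with I at 240° (11.4). Total 28.5 kJ/mol.
Ph at 60° is staggered. COOH at 0° is gauche with Ph at 60° (5.2); COOH at 0° is gauche with I at 300° (3.5); OCH3 at 240° is gauche with OH at 180° (2.5); OCH3 at 240° is gauche with I at 300° (3.1). Total 14.3 kJ/mol.
Ph at 120° is eclipsed. COOH at 0° is eclipsed with I at 0° (11.9); H at 120° is eclipsed with Ph at 120° (7.2); OCH3 at 240° is eclipsed with OH at 240° (7.1). Total 26.2 kJ/mol.
Ph at 180° is staggered. COOH at 0° is gauche with OH at 300° (2.9); COOH at 0° is gauche with I at 60° (3.5); OCH3 at 240° is gauche with Ph at 180° (3.7); OCH3 at 240° is gauche with OH at 300° (2.5). Total 12.6 kJ/mol.
Ph at 240° is eclipsed. COOH at 0° is eclipsed with OH at 0° (10.3); H at 120° is eclipsed with I at 120° (6.1); OCH3 at 240° is eclipsed with Ph at 240° (11.4). Total 27.8 kJ/mol.
Ph at 300° is staggered. COOH at 0° is gauche with Ph at 300° (5.2); COOH at 0° is gauche with OH at 60° (2.9); OCH3 at 240° is gauche with Ph at 300° (3.7); OCH3 at 240° is gauche with I at 180° (3.1). Total 14.9 kJ/mol.
The maximum (28.5 kJ/mol) occurs with Ph at 0°.

0°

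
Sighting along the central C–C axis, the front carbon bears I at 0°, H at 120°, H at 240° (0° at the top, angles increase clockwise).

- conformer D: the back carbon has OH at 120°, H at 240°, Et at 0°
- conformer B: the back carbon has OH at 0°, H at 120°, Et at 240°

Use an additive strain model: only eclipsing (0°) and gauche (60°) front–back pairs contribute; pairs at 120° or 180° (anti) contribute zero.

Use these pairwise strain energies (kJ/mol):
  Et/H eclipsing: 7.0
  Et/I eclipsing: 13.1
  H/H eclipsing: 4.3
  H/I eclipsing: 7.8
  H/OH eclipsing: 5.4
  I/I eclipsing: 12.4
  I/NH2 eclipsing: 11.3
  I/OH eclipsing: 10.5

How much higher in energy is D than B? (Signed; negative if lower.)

+1.0 kJ/mol

D is eclipsed. I at 0° is eclipsed with Et at 0° (13.1); H at 120° is eclipsed with OH at 120° (5.4); H at 240° is eclipsed with H at 240° (4.3). Total 22.8 kJ/mol.
B is eclipsed. I at 0° is eclipsed with OH at 0° (10.5); H at 120° is eclipsed with H at 120° (4.3); H at 240° is eclipsed with Et at 240° (7.0). Total 21.8 kJ/mol.
E(D) − E(B) = 22.8 − 21.8 = +1.0 kJ/mol.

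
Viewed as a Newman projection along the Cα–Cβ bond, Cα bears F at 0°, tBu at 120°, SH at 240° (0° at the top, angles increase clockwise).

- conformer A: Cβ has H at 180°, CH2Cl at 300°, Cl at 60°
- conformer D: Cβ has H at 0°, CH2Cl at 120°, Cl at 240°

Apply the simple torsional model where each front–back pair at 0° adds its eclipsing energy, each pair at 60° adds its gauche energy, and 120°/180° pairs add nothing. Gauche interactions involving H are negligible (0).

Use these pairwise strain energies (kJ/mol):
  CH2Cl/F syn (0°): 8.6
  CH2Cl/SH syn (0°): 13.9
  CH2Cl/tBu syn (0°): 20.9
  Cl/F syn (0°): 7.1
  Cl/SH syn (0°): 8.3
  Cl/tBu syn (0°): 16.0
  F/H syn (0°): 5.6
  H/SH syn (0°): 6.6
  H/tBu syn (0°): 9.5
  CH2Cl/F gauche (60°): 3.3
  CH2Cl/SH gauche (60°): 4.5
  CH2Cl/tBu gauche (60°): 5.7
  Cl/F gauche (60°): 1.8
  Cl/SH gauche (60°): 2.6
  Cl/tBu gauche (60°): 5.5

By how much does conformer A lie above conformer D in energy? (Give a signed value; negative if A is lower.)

-19.7 kJ/mol

A (staggered): F(0°)/CH2Cl(300°) gauche 3.3; F(0°)/Cl(60°) gauche 1.8; tBu(120°)/Cl(60°) gauche 5.5; SH(240°)/CH2Cl(300°) gauche 4.5 → 15.1 kJ/mol.
D (eclipsed): F(0°)/H(0°) eclipsed 5.6; tBu(120°)/CH2Cl(120°) eclipsed 20.9; SH(240°)/Cl(240°) eclipsed 8.3 → 34.8 kJ/mol.
E(A) − E(D) = 15.1 − 34.8 = -19.7 kJ/mol.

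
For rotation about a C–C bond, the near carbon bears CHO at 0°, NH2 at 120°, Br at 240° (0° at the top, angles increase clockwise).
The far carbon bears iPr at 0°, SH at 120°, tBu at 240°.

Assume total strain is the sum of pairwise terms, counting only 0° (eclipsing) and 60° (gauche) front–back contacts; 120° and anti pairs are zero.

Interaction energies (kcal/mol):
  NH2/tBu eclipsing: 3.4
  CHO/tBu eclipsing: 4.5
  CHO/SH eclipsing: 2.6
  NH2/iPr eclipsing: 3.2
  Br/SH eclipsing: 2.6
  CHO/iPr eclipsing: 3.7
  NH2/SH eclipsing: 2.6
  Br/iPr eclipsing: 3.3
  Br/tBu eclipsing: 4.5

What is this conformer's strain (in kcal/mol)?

This conformer is eclipsed. CHO at 0° is eclipsed with iPr at 0° (3.7); NH2 at 120° is eclipsed with SH at 120° (2.6); Br at 240° is eclipsed with tBu at 240° (4.5). Total 10.8 kcal/mol.

10.8 kcal/mol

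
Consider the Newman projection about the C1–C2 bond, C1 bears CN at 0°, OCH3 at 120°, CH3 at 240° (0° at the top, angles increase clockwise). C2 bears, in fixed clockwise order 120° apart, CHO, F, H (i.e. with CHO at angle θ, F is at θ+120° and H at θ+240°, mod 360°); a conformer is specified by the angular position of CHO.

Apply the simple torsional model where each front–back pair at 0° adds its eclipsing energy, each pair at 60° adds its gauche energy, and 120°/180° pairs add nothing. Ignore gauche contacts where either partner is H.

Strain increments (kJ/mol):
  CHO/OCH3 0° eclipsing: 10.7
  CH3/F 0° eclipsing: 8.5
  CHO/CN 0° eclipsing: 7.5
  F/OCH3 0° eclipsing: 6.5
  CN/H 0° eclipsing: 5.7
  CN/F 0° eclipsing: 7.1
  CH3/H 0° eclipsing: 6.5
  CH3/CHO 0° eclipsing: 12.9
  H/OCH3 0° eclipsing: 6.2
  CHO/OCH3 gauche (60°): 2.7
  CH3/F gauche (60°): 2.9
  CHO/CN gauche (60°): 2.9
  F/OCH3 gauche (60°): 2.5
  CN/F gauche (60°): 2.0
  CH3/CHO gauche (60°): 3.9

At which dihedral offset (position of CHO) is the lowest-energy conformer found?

CHO at 0° (eclipsed): CN–CHO eclipsed, OCH3–F eclipsed, CH3–H eclipsed; 7.5 + 6.5 + 6.5 = 20.5 kJ/mol.
CHO at 60° (staggered): CN–CHO gauche, OCH3–CHO gauche, OCH3–F gauche, CH3–F gauche; 2.9 + 2.7 + 2.5 + 2.9 = 11.0 kJ/mol.
CHO at 120° (eclipsed): CN–H eclipsed, OCH3–CHO eclipsed, CH3–F eclipsed; 5.7 + 10.7 + 8.5 = 24.9 kJ/mol.
CHO at 180° (staggered): CN–F gauche, OCH3–CHO gauche, CH3–CHO gauche, CH3–F gauche; 2.0 + 2.7 + 3.9 + 2.9 = 11.5 kJ/mol.
CHO at 240° (eclipsed): CN–F eclipsed, OCH3–H eclipsed, CH3–CHO eclipsed; 7.1 + 6.2 + 12.9 = 26.2 kJ/mol.
CHO at 300° (staggered): CN–CHO gauche, CN–F gauche, OCH3–F gauche, CH3–CHO gauche; 2.9 + 2.0 + 2.5 + 3.9 = 11.3 kJ/mol.
The minimum (11.0 kJ/mol) occurs with CHO at 60°.

60°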